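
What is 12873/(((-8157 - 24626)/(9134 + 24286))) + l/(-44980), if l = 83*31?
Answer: -19351184737459/1474579340 ≈ -13123.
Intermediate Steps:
l = 2573
12873/(((-8157 - 24626)/(9134 + 24286))) + l/(-44980) = 12873/(((-8157 - 24626)/(9134 + 24286))) + 2573/(-44980) = 12873/((-32783/33420)) + 2573*(-1/44980) = 12873/((-32783*1/33420)) - 2573/44980 = 12873/(-32783/33420) - 2573/44980 = 12873*(-33420/32783) - 2573/44980 = -430215660/32783 - 2573/44980 = -19351184737459/1474579340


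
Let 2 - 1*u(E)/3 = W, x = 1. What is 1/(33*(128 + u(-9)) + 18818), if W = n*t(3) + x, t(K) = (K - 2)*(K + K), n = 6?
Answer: 1/19577 ≈ 5.1080e-5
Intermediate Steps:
t(K) = 2*K*(-2 + K) (t(K) = (-2 + K)*(2*K) = 2*K*(-2 + K))
W = 37 (W = 6*(2*3*(-2 + 3)) + 1 = 6*(2*3*1) + 1 = 6*6 + 1 = 36 + 1 = 37)
u(E) = -105 (u(E) = 6 - 3*37 = 6 - 111 = -105)
1/(33*(128 + u(-9)) + 18818) = 1/(33*(128 - 105) + 18818) = 1/(33*23 + 18818) = 1/(759 + 18818) = 1/19577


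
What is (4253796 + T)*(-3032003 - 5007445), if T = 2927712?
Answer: -57735360127584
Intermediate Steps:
(4253796 + T)*(-3032003 - 5007445) = (4253796 + 2927712)*(-3032003 - 5007445) = 7181508*(-8039448) = -57735360127584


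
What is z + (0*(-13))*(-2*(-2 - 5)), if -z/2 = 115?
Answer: -230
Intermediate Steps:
z = -230 (z = -2*115 = -230)
z + (0*(-13))*(-2*(-2 - 5)) = -230 + (0*(-13))*(-2*(-2 - 5)) = -230 + 0*(-2*(-7)) = -230 + 0*14 = -230 + 0 = -230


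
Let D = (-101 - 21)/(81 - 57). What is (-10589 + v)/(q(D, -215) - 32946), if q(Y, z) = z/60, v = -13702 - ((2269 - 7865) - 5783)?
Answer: 154944/395395 ≈ 0.39187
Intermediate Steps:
D = -61/12 (D = -122/24 = -122*1/24 = -61/12 ≈ -5.0833)
v = -2323 (v = -13702 - (-5596 - 5783) = -13702 - 1*(-11379) = -13702 + 11379 = -2323)
q(Y, z) = z/60 (q(Y, z) = z*(1/60) = z/60)
(-10589 + v)/(q(D, -215) - 32946) = (-10589 - 2323)/((1/60)*(-215) - 32946) = -12912/(-43/12 - 32946) = -12912/(-395395/12) = -12912*(-12/395395) = 154944/395395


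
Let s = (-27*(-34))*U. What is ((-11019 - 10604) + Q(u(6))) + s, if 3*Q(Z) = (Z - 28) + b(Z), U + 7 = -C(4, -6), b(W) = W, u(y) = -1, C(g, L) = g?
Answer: -31731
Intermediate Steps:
U = -11 (U = -7 - 1*4 = -7 - 4 = -11)
Q(Z) = -28/3 + 2*Z/3 (Q(Z) = ((Z - 28) + Z)/3 = ((-28 + Z) + Z)/3 = (-28 + 2*Z)/3 = -28/3 + 2*Z/3)
s = -10098 (s = -27*(-34)*(-11) = 918*(-11) = -10098)
((-11019 - 10604) + Q(u(6))) + s = ((-11019 - 10604) + (-28/3 + (2/3)*(-1))) - 10098 = (-21623 + (-28/3 - 2/3)) - 10098 = (-21623 - 10) - 10098 = -21633 - 10098 = -31731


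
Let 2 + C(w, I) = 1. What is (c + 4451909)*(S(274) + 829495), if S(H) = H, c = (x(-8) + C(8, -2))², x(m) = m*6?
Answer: 3696048354390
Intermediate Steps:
x(m) = 6*m
C(w, I) = -1 (C(w, I) = -2 + 1 = -1)
c = 2401 (c = (6*(-8) - 1)² = (-48 - 1)² = (-49)² = 2401)
(c + 4451909)*(S(274) + 829495) = (2401 + 4451909)*(274 + 829495) = 4454310*829769 = 3696048354390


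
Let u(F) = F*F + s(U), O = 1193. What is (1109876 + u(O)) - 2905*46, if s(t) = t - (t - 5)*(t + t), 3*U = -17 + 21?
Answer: 21595555/9 ≈ 2.3995e+6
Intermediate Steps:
U = 4/3 (U = (-17 + 21)/3 = (1/3)*4 = 4/3 ≈ 1.3333)
s(t) = t - 2*t*(-5 + t) (s(t) = t - (-5 + t)*2*t = t - 2*t*(-5 + t))
u(F) = 100/9 + F**2 (u(F) = F*F + 4*(11 - 2*4/3)/3 = F**2 + 4*(11 - 8/3)/3 = F**2 + (4/3)*(25/3) = F**2 + 100/9 = 100/9 + F**2)
(1109876 + u(O)) - 2905*46 = (1109876 + (100/9 + 1193**2)) - 2905*46 = (1109876 + (100/9 + 1423249)) - 133630 = (1109876 + 12809341/9) - 133630 = 22798225/9 - 133630 = 21595555/9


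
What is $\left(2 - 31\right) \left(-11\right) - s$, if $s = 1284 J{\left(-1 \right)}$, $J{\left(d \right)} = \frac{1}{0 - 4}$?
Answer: $640$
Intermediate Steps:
$J{\left(d \right)} = - \frac{1}{4}$ ($J{\left(d \right)} = \frac{1}{-4} = - \frac{1}{4}$)
$s = -321$ ($s = 1284 \left(- \frac{1}{4}\right) = -321$)
$\left(2 - 31\right) \left(-11\right) - s = \left(2 - 31\right) \left(-11\right) - -321 = \left(-29\right) \left(-11\right) + 321 = 319 + 321 = 640$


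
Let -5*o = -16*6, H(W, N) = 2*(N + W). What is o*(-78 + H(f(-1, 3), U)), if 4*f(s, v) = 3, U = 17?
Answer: -816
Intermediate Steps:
f(s, v) = ¾ (f(s, v) = (¼)*3 = ¾)
H(W, N) = 2*N + 2*W
o = 96/5 (o = -(-16)*6/5 = -⅕*(-96) = 96/5 ≈ 19.200)
o*(-78 + H(f(-1, 3), U)) = 96*(-78 + (2*17 + 2*(¾)))/5 = 96*(-78 + (34 + 3/2))/5 = 96*(-78 + 71/2)/5 = (96/5)*(-85/2) = -816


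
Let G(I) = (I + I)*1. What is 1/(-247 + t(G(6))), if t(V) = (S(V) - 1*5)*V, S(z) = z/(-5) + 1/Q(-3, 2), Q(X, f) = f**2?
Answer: -5/1664 ≈ -0.0030048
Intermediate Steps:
G(I) = 2*I (G(I) = (2*I)*1 = 2*I)
S(z) = 1/4 - z/5 (S(z) = z/(-5) + 1/2**2 = z*(-1/5) + 1/4 = -z/5 + 1*(1/4) = -z/5 + 1/4 = 1/4 - z/5)
t(V) = V*(-19/4 - V/5) (t(V) = ((1/4 - V/5) - 1*5)*V = ((1/4 - V/5) - 5)*V = (-19/4 - V/5)*V = V*(-19/4 - V/5))
1/(-247 + t(G(6))) = 1/(-247 - 2*6*(95 + 4*(2*6))/20) = 1/(-247 - 1/20*12*(95 + 4*12)) = 1/(-247 - 1/20*12*(95 + 48)) = 1/(-247 - 1/20*12*143) = 1/(-247 - 429/5) = 1/(-1664/5) = -5/1664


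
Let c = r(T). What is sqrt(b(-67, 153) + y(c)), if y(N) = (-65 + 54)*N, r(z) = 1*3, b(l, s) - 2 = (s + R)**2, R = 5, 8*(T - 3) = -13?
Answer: sqrt(24933) ≈ 157.90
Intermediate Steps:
T = 11/8 (T = 3 + (1/8)*(-13) = 3 - 13/8 = 11/8 ≈ 1.3750)
b(l, s) = 2 + (5 + s)**2 (b(l, s) = 2 + (s + 5)**2 = 2 + (5 + s)**2)
r(z) = 3
c = 3
y(N) = -11*N
sqrt(b(-67, 153) + y(c)) = sqrt((2 + (5 + 153)**2) - 11*3) = sqrt((2 + 158**2) - 33) = sqrt((2 + 24964) - 33) = sqrt(24966 - 33) = sqrt(24933)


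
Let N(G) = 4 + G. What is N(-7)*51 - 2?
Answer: -155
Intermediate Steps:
N(-7)*51 - 2 = (4 - 7)*51 - 2 = -3*51 - 2 = -153 - 2 = -155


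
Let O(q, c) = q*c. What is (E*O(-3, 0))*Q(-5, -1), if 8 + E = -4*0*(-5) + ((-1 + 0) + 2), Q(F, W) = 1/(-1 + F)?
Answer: 0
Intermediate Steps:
O(q, c) = c*q
E = -7 (E = -8 + (-4*0*(-5) + ((-1 + 0) + 2)) = -8 + (0*(-5) + (-1 + 2)) = -8 + (0 + 1) = -8 + 1 = -7)
(E*O(-3, 0))*Q(-5, -1) = (-0*(-3))/(-1 - 5) = -7*0/(-6) = 0*(-⅙) = 0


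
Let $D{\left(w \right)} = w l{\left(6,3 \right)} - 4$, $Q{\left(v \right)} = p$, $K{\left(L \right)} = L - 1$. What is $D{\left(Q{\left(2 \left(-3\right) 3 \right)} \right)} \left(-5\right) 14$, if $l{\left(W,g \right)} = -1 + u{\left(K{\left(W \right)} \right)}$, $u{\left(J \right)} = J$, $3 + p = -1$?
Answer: $1400$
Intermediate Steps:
$K{\left(L \right)} = -1 + L$
$p = -4$ ($p = -3 - 1 = -4$)
$l{\left(W,g \right)} = -2 + W$ ($l{\left(W,g \right)} = -1 + \left(-1 + W\right) = -2 + W$)
$Q{\left(v \right)} = -4$
$D{\left(w \right)} = -4 + 4 w$ ($D{\left(w \right)} = w \left(-2 + 6\right) - 4 = w 4 - 4 = 4 w - 4 = -4 + 4 w$)
$D{\left(Q{\left(2 \left(-3\right) 3 \right)} \right)} \left(-5\right) 14 = \left(-4 + 4 \left(-4\right)\right) \left(-5\right) 14 = \left(-4 - 16\right) \left(-5\right) 14 = \left(-20\right) \left(-5\right) 14 = 100 \cdot 14 = 1400$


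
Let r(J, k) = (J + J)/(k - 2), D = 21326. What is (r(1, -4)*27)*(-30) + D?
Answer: 21596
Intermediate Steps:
r(J, k) = 2*J/(-2 + k) (r(J, k) = (2*J)/(-2 + k) = 2*J/(-2 + k))
(r(1, -4)*27)*(-30) + D = ((2*1/(-2 - 4))*27)*(-30) + 21326 = ((2*1/(-6))*27)*(-30) + 21326 = ((2*1*(-⅙))*27)*(-30) + 21326 = -⅓*27*(-30) + 21326 = -9*(-30) + 21326 = 270 + 21326 = 21596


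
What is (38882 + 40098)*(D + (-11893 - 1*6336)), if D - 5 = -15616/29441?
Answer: -42376592632000/29441 ≈ -1.4394e+9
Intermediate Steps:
D = 131589/29441 (D = 5 - 15616/29441 = 131589/29441 ≈ 4.4696)
(38882 + 40098)*(D + (-11893 - 1*6336)) = (38882 + 40098)*(131589/29441 + (-11893 - 1*6336)) = 78980*(131589/29441 + (-11893 - 6336)) = 78980*(131589/29441 - 18229) = 78980*(-536548400/29441) = -42376592632000/29441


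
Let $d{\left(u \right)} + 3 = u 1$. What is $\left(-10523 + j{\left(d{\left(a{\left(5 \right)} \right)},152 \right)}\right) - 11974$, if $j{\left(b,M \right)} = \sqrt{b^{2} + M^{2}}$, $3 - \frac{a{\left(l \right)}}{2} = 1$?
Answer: $-22497 + \sqrt{23105} \approx -22345.0$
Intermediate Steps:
$a{\left(l \right)} = 4$ ($a{\left(l \right)} = 6 - 2 = 4$)
$d{\left(u \right)} = -3 + u$ ($d{\left(u \right)} = -3 + u 1 = -3 + u$)
$j{\left(b,M \right)} = \sqrt{M^{2} + b^{2}}$
$\left(-10523 + j{\left(d{\left(a{\left(5 \right)} \right)},152 \right)}\right) - 11974 = \left(-10523 + \sqrt{152^{2} + \left(-3 + 4\right)^{2}}\right) - 11974 = \left(-10523 + \sqrt{23104 + 1^{2}}\right) - 11974 = \left(-10523 + \sqrt{23104 + 1}\right) - 11974 = \left(-10523 + \sqrt{23105}\right) - 11974 = -22497 + \sqrt{23105}$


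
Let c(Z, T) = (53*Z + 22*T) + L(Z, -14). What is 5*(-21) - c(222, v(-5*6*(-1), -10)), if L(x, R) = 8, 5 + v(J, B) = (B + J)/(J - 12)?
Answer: -106141/9 ≈ -11793.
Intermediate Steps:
v(J, B) = -5 + (B + J)/(-12 + J) (v(J, B) = -5 + (B + J)/(J - 12) = -5 + (B + J)/(-12 + J))
c(Z, T) = 8 + 22*T + 53*Z (c(Z, T) = (53*Z + 22*T) + 8 = (22*T + 53*Z) + 8 = 8 + 22*T + 53*Z)
5*(-21) - c(222, v(-5*6*(-1), -10)) = 5*(-21) - (8 + 22*((60 - 10 - 4*(-5*6)*(-1))/(-12 - 5*6*(-1))) + 53*222) = -105 - (8 + 22*((60 - 10 - (-120)*(-1))/(-12 - 30*(-1))) + 11766) = -105 - (8 + 22*((60 - 10 - 4*30)/(-12 + 30)) + 11766) = -105 - (8 + 22*((60 - 10 - 120)/18) + 11766) = -105 - (8 + 22*((1/18)*(-70)) + 11766) = -105 - (8 + 22*(-35/9) + 11766) = -105 - (8 - 770/9 + 11766) = -105 - 1*105196/9 = -105 - 105196/9 = -106141/9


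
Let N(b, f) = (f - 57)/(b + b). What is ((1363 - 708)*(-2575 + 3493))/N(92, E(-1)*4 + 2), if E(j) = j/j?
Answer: -2169360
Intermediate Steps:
E(j) = 1
N(b, f) = (-57 + f)/(2*b) (N(b, f) = (-57 + f)/((2*b)) = (-57 + f)*(1/(2*b)) = (-57 + f)/(2*b))
((1363 - 708)*(-2575 + 3493))/N(92, E(-1)*4 + 2) = ((1363 - 708)*(-2575 + 3493))/(((½)*(-57 + (1*4 + 2))/92)) = (655*918)/(((½)*(1/92)*(-57 + (4 + 2)))) = 601290/(((½)*(1/92)*(-57 + 6))) = 601290/(((½)*(1/92)*(-51))) = 601290/(-51/184) = 601290*(-184/51) = -2169360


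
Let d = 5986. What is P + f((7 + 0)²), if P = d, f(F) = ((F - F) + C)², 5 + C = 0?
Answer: 6011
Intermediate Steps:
C = -5 (C = -5 + 0 = -5)
f(F) = 25 (f(F) = ((F - F) - 5)² = (0 - 5)² = (-5)² = 25)
P = 5986
P + f((7 + 0)²) = 5986 + 25 = 6011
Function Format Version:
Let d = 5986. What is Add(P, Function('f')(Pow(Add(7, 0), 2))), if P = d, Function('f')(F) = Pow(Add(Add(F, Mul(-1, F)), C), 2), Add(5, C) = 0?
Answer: 6011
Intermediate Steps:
C = -5 (C = Add(-5, 0) = -5)
Function('f')(F) = 25 (Function('f')(F) = Pow(Add(Add(F, Mul(-1, F)), -5), 2) = Pow(Add(0, -5), 2) = Pow(-5, 2) = 25)
P = 5986
Add(P, Function('f')(Pow(Add(7, 0), 2))) = Add(5986, 25) = 6011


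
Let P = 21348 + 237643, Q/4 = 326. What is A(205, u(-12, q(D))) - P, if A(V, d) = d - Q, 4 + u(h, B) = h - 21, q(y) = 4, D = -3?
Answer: -260332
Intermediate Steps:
Q = 1304 (Q = 4*326 = 1304)
u(h, B) = -25 + h (u(h, B) = -4 + (h - 21) = -4 + (-21 + h) = -25 + h)
A(V, d) = -1304 + d (A(V, d) = d - 1*1304 = d - 1304 = -1304 + d)
P = 258991
A(205, u(-12, q(D))) - P = (-1304 + (-25 - 12)) - 1*258991 = (-1304 - 37) - 258991 = -1341 - 258991 = -260332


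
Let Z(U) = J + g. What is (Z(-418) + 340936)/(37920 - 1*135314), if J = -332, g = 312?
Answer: -170458/48697 ≈ -3.5004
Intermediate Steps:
Z(U) = -20 (Z(U) = -332 + 312 = -20)
(Z(-418) + 340936)/(37920 - 1*135314) = (-20 + 340936)/(37920 - 1*135314) = 340916/(37920 - 135314) = 340916/(-97394) = 340916*(-1/97394) = -170458/48697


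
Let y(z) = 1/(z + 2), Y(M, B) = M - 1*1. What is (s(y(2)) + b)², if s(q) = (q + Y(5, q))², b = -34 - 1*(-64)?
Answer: 591361/256 ≈ 2310.0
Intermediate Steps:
Y(M, B) = -1 + M (Y(M, B) = M - 1 = -1 + M)
y(z) = 1/(2 + z)
b = 30 (b = -34 + 64 = 30)
s(q) = (4 + q)² (s(q) = (q + (-1 + 5))² = (q + 4)² = (4 + q)²)
(s(y(2)) + b)² = ((4 + 1/(2 + 2))² + 30)² = ((4 + 1/4)² + 30)² = ((4 + ¼)² + 30)² = ((17/4)² + 30)² = (289/16 + 30)² = (769/16)² = 591361/256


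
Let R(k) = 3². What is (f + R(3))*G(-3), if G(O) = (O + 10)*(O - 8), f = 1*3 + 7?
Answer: -1463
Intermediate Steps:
R(k) = 9
f = 10 (f = 3 + 7 = 10)
G(O) = (-8 + O)*(10 + O) (G(O) = (10 + O)*(-8 + O) = (-8 + O)*(10 + O))
(f + R(3))*G(-3) = (10 + 9)*(-80 + (-3)² + 2*(-3)) = 19*(-80 + 9 - 6) = 19*(-77) = -1463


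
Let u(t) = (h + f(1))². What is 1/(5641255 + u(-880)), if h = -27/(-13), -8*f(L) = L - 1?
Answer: 169/953372824 ≈ 1.7727e-7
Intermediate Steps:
f(L) = ⅛ - L/8 (f(L) = -(L - 1)/8 = -(-1 + L)/8 = ⅛ - L/8)
h = 27/13 (h = -27*(-1/13) = 27/13 ≈ 2.0769)
u(t) = 729/169 (u(t) = (27/13 + (⅛ - ⅛*1))² = (27/13 + (⅛ - ⅛))² = (27/13 + 0)² = (27/13)² = 729/169)
1/(5641255 + u(-880)) = 1/(5641255 + 729/169) = 1/(953372824/169) = 169/953372824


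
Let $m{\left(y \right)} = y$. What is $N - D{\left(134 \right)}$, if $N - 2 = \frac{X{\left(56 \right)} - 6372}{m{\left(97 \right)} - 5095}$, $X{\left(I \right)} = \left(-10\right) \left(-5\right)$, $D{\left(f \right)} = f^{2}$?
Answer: $- \frac{44863885}{2499} \approx -17953.0$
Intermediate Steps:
$X{\left(I \right)} = 50$
$N = \frac{8159}{2499}$ ($N = 2 + \frac{50 - 6372}{97 - 5095} = 2 - \frac{6322}{-4998} = 2 - - \frac{3161}{2499} = 2 + \frac{3161}{2499} = \frac{8159}{2499} \approx 3.2649$)
$N - D{\left(134 \right)} = \frac{8159}{2499} - 134^{2} = \frac{8159}{2499} - 17956 = - \frac{44863885}{2499}$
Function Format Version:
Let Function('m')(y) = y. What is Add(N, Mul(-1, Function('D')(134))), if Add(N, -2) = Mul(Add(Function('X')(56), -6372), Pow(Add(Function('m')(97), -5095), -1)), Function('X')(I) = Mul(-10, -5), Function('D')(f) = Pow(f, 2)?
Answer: Rational(-44863885, 2499) ≈ -17953.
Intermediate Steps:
Function('X')(I) = 50
N = Rational(8159, 2499) (N = Add(2, Mul(Add(50, -6372), Pow(Add(97, -5095), -1))) = Add(2, Mul(-6322, Pow(-4998, -1))) = Add(2, Mul(-6322, Rational(-1, 4998))) = Add(2, Rational(3161, 2499)) = Rational(8159, 2499) ≈ 3.2649)
Add(N, Mul(-1, Function('D')(134))) = Add(Rational(8159, 2499), Mul(-1, Pow(134, 2))) = Add(Rational(8159, 2499), Mul(-1, 17956)) = Add(Rational(8159, 2499), -17956) = Rational(-44863885, 2499)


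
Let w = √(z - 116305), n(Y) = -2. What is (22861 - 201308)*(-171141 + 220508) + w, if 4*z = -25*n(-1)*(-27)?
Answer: -8809393049 + I*√466570/2 ≈ -8.8094e+9 + 341.53*I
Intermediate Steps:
z = -675/2 (z = (-25*(-2)*(-27))/4 = (50*(-27))/4 = (¼)*(-1350) = -675/2 ≈ -337.50)
w = I*√466570/2 (w = √(-675/2 - 116305) = √(-233285/2) = I*√466570/2 ≈ 341.53*I)
(22861 - 201308)*(-171141 + 220508) + w = (22861 - 201308)*(-171141 + 220508) + I*√466570/2 = -178447*49367 + I*√466570/2 = -8809393049 + I*√466570/2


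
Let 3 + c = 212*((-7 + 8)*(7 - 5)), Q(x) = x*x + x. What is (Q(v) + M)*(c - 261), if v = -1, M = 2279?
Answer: 364640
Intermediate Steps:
Q(x) = x + x² (Q(x) = x² + x = x + x²)
c = 421 (c = -3 + 212*((-7 + 8)*(7 - 5)) = -3 + 212*(1*2) = -3 + 212*2 = -3 + 424 = 421)
(Q(v) + M)*(c - 261) = (-(1 - 1) + 2279)*(421 - 261) = (-1*0 + 2279)*160 = (0 + 2279)*160 = 2279*160 = 364640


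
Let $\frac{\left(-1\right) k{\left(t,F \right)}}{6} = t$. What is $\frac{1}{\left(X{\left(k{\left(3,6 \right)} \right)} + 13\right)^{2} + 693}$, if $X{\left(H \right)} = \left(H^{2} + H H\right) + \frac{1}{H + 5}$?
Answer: $\frac{169}{73939581} \approx 2.2857 \cdot 10^{-6}$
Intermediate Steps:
$k{\left(t,F \right)} = - 6 t$
$X{\left(H \right)} = \frac{1}{5 + H} + 2 H^{2}$ ($X{\left(H \right)} = \left(H^{2} + H^{2}\right) + \frac{1}{5 + H} = 2 H^{2} + \frac{1}{5 + H} = \frac{1}{5 + H} + 2 H^{2}$)
$\frac{1}{\left(X{\left(k{\left(3,6 \right)} \right)} + 13\right)^{2} + 693} = \frac{1}{\left(\frac{1 + 2 \left(\left(-6\right) 3\right)^{3} + 10 \left(\left(-6\right) 3\right)^{2}}{5 - 18} + 13\right)^{2} + 693} = \frac{1}{\left(\frac{1 + 2 \left(-18\right)^{3} + 10 \left(-18\right)^{2}}{5 - 18} + 13\right)^{2} + 693} = \frac{1}{\left(\frac{1 + 2 \left(-5832\right) + 10 \cdot 324}{-13} + 13\right)^{2} + 693} = \frac{1}{\left(- \frac{1 - 11664 + 3240}{13} + 13\right)^{2} + 693} = \frac{1}{\left(\left(- \frac{1}{13}\right) \left(-8423\right) + 13\right)^{2} + 693} = \frac{1}{\left(\frac{8423}{13} + 13\right)^{2} + 693} = \frac{1}{\left(\frac{8592}{13}\right)^{2} + 693} = \frac{1}{\frac{73822464}{169} + 693} = \frac{1}{\frac{73939581}{169}} = \frac{169}{73939581}$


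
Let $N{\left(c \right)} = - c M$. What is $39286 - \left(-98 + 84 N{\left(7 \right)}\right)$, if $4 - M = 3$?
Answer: $39972$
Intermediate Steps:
$M = 1$ ($M = 4 - 3 = 1$)
$N{\left(c \right)} = - c$ ($N{\left(c \right)} = - c 1 = - c$)
$39286 - \left(-98 + 84 N{\left(7 \right)}\right) = 39286 - \left(-98 + 84 \left(\left(-1\right) 7\right)\right) = 39286 - \left(-98 + 84 \left(-7\right)\right) = 39286 - \left(-98 - 588\right) = 39286 - -686 = 39286 + 686 = 39972$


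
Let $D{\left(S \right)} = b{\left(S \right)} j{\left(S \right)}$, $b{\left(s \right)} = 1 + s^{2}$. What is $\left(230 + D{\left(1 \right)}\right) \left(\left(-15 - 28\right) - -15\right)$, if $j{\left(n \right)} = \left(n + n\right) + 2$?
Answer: $-6664$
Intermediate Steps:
$j{\left(n \right)} = 2 + 2 n$ ($j{\left(n \right)} = 2 n + 2 = 2 + 2 n$)
$D{\left(S \right)} = \left(1 + S^{2}\right) \left(2 + 2 S\right)$
$\left(230 + D{\left(1 \right)}\right) \left(\left(-15 - 28\right) - -15\right) = \left(230 + 2 \left(1 + 1\right) \left(1 + 1^{2}\right)\right) \left(\left(-15 - 28\right) - -15\right) = \left(230 + 2 \cdot 2 \left(1 + 1\right)\right) \left(\left(-15 - 28\right) + 15\right) = \left(230 + 2 \cdot 2 \cdot 2\right) \left(-43 + 15\right) = \left(230 + 8\right) \left(-28\right) = 238 \left(-28\right) = -6664$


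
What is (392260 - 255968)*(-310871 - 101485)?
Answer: -56200823952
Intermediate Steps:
(392260 - 255968)*(-310871 - 101485) = 136292*(-412356) = -56200823952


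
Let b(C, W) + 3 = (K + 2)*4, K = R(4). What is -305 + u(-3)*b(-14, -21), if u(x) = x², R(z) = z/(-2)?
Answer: -332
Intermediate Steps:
R(z) = -z/2 (R(z) = z*(-½) = -z/2)
K = -2 (K = -½*4 = -2)
b(C, W) = -3 (b(C, W) = -3 + (-2 + 2)*4 = -3 + 0*4 = -3 + 0 = -3)
-305 + u(-3)*b(-14, -21) = -305 + (-3)²*(-3) = -305 + 9*(-3) = -305 - 27 = -332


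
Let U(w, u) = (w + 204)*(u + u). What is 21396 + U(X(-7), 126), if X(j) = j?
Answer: 71040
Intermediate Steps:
U(w, u) = 2*u*(204 + w) (U(w, u) = (204 + w)*(2*u) = 2*u*(204 + w))
21396 + U(X(-7), 126) = 21396 + 2*126*(204 - 7) = 21396 + 2*126*197 = 21396 + 49644 = 71040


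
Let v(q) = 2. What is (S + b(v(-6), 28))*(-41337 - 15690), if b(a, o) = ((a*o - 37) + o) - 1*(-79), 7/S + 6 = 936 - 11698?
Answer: -77372009547/10768 ≈ -7.1854e+6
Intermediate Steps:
S = -7/10768 (S = 7/(-6 + (936 - 11698)) = 7/(-6 - 10762) = 7/(-10768) = 7*(-1/10768) = -7/10768 ≈ -0.00065007)
b(a, o) = 42 + o + a*o (b(a, o) = ((-37 + a*o) + o) + 79 = (-37 + o + a*o) + 79 = 42 + o + a*o)
(S + b(v(-6), 28))*(-41337 - 15690) = (-7/10768 + (42 + 28 + 2*28))*(-41337 - 15690) = (-7/10768 + (42 + 28 + 56))*(-57027) = (-7/10768 + 126)*(-57027) = (1356761/10768)*(-57027) = -77372009547/10768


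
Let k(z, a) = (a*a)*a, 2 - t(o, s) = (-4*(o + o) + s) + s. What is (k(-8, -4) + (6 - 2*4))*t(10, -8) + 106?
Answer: -6362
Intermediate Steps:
t(o, s) = 2 - 2*s + 8*o (t(o, s) = 2 - ((-4*(o + o) + s) + s) = 2 - ((-8*o + s) + s) = 2 - ((s - 8*o) + s) = 2 - (-8*o + 2*s) = 2 + (-2*s + 8*o) = 2 - 2*s + 8*o)
k(z, a) = a³ (k(z, a) = a²*a = a³)
(k(-8, -4) + (6 - 2*4))*t(10, -8) + 106 = ((-4)³ + (6 - 2*4))*(2 - 2*(-8) + 8*10) + 106 = (-64 + (6 - 8))*(2 + 16 + 80) + 106 = (-64 - 2)*98 + 106 = -66*98 + 106 = -6468 + 106 = -6362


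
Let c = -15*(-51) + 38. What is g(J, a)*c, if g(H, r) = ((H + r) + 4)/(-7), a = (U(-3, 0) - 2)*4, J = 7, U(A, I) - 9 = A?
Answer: -21681/7 ≈ -3097.3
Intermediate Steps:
U(A, I) = 9 + A
a = 16 (a = ((9 - 3) - 2)*4 = (6 - 2)*4 = 4*4 = 16)
g(H, r) = -4/7 - H/7 - r/7 (g(H, r) = (4 + H + r)*(-1/7) = -4/7 - H/7 - r/7)
c = 803 (c = 765 + 38 = 803)
g(J, a)*c = (-4/7 - 1/7*7 - 1/7*16)*803 = (-4/7 - 1 - 16/7)*803 = -27/7*803 = -21681/7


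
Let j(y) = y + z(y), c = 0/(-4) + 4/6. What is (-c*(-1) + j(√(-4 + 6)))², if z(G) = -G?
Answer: 4/9 ≈ 0.44444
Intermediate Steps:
c = ⅔ (c = 0*(-¼) + 4*(⅙) = 0 + ⅔ = ⅔ ≈ 0.66667)
j(y) = 0 (j(y) = y - y = 0)
(-c*(-1) + j(√(-4 + 6)))² = (-1*⅔*(-1) + 0)² = (-⅔*(-1) + 0)² = (⅔ + 0)² = (⅔)² = 4/9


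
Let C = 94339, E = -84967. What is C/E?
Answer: -94339/84967 ≈ -1.1103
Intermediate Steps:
C/E = 94339/(-84967) = 94339*(-1/84967) = -94339/84967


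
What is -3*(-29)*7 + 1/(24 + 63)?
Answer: 52984/87 ≈ 609.01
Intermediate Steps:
-3*(-29)*7 + 1/(24 + 63) = 87*7 + 1/87 = 609 + 1/87 = 52984/87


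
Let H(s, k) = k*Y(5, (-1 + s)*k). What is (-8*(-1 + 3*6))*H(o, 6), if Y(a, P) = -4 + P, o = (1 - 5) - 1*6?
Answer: 57120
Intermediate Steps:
o = -10 (o = -4 - 6 = -10)
H(s, k) = k*(-4 + k*(-1 + s)) (H(s, k) = k*(-4 + (-1 + s)*k) = k*(-4 + k*(-1 + s)))
(-8*(-1 + 3*6))*H(o, 6) = (-8*(-1 + 3*6))*(6*(-4 + 6*(-1 - 10))) = (-8*(-1 + 18))*(6*(-4 + 6*(-11))) = (-8*17)*(6*(-4 - 66)) = -816*(-70) = -136*(-420) = 57120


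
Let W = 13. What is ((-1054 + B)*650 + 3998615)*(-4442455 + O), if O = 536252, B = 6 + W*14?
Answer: -13420600240145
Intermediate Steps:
B = 188 (B = 6 + 13*14 = 6 + 182 = 188)
((-1054 + B)*650 + 3998615)*(-4442455 + O) = ((-1054 + 188)*650 + 3998615)*(-4442455 + 536252) = (-866*650 + 3998615)*(-3906203) = (-562900 + 3998615)*(-3906203) = 3435715*(-3906203) = -13420600240145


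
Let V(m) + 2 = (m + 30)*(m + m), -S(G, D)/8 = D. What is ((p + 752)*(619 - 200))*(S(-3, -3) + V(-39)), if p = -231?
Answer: 158048476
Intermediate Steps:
S(G, D) = -8*D
V(m) = -2 + 2*m*(30 + m) (V(m) = -2 + (m + 30)*(m + m) = -2 + (30 + m)*(2*m) = -2 + 2*m*(30 + m))
((p + 752)*(619 - 200))*(S(-3, -3) + V(-39)) = ((-231 + 752)*(619 - 200))*(-8*(-3) + (-2 + 2*(-39)**2 + 60*(-39))) = (521*419)*(24 + (-2 + 2*1521 - 2340)) = 218299*(24 + (-2 + 3042 - 2340)) = 218299*(24 + 700) = 218299*724 = 158048476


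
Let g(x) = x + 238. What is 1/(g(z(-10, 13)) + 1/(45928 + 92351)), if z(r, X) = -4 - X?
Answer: 138279/30559660 ≈ 0.0045249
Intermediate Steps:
g(x) = 238 + x
1/(g(z(-10, 13)) + 1/(45928 + 92351)) = 1/((238 + (-4 - 1*13)) + 1/(45928 + 92351)) = 1/((238 + (-4 - 13)) + 1/138279) = 1/((238 - 17) + 1/138279) = 1/(221 + 1/138279) = 1/(30559660/138279) = 138279/30559660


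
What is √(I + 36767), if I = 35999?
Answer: √72766 ≈ 269.75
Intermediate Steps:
√(I + 36767) = √(35999 + 36767) = √72766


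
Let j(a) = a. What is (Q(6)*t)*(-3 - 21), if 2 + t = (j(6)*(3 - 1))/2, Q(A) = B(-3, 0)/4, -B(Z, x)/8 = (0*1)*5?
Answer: 0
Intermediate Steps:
B(Z, x) = 0 (B(Z, x) = -8*0*1*5 = -0*5 = -8*0 = 0)
Q(A) = 0 (Q(A) = 0/4 = 0*(1/4) = 0)
t = 4 (t = -2 + (6*(3 - 1))/2 = -2 + (6*2)*(1/2) = -2 + 12*(1/2) = -2 + 6 = 4)
(Q(6)*t)*(-3 - 21) = (0*4)*(-3 - 21) = 0*(-24) = 0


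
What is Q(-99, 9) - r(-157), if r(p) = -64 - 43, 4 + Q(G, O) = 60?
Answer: 163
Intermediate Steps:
Q(G, O) = 56 (Q(G, O) = -4 + 60 = 56)
r(p) = -107
Q(-99, 9) - r(-157) = 56 - 1*(-107) = 56 + 107 = 163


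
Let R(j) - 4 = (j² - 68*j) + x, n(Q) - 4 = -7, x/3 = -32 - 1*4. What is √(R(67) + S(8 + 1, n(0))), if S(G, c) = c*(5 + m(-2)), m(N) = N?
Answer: 6*I*√5 ≈ 13.416*I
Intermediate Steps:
x = -108 (x = 3*(-32 - 1*4) = 3*(-32 - 4) = 3*(-36) = -108)
n(Q) = -3 (n(Q) = 4 - 7 = -3)
S(G, c) = 3*c (S(G, c) = c*(5 - 2) = c*3 = 3*c)
R(j) = -104 + j² - 68*j (R(j) = 4 + ((j² - 68*j) - 108) = 4 + (-108 + j² - 68*j) = -104 + j² - 68*j)
√(R(67) + S(8 + 1, n(0))) = √((-104 + 67² - 68*67) + 3*(-3)) = √((-104 + 4489 - 4556) - 9) = √(-171 - 9) = √(-180) = 6*I*√5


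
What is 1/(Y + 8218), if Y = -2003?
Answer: 1/6215 ≈ 0.00016090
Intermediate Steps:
1/(Y + 8218) = 1/(-2003 + 8218) = 1/6215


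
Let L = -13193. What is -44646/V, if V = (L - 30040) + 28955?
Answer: 22323/7139 ≈ 3.1269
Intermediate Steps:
V = -14278 (V = (-13193 - 30040) + 28955 = -43233 + 28955 = -14278)
-44646/V = -44646/(-14278) = -44646*(-1/14278) = 22323/7139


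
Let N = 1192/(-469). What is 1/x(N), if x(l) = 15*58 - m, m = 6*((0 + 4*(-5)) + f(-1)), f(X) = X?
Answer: 1/996 ≈ 0.0010040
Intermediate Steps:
m = -126 (m = 6*((0 + 4*(-5)) - 1) = 6*((0 - 20) - 1) = 6*(-20 - 1) = 6*(-21) = -126)
N = -1192/469 (N = 1192*(-1/469) = -1192/469 ≈ -2.5416)
x(l) = 996 (x(l) = 15*58 - 1*(-126) = 870 + 126 = 996)
1/x(N) = 1/996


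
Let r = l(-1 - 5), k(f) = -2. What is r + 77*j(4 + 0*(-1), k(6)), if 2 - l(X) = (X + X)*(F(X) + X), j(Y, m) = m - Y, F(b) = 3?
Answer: -496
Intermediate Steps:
l(X) = 2 - 2*X*(3 + X) (l(X) = 2 - (X + X)*(3 + X) = 2 - 2*X*(3 + X))
r = -34 (r = 2 - 6*(-1 - 5) - 2*(-1 - 5)² = 2 - 6*(-6) - 2*(-6)² = 2 + 36 - 2*36 = 2 + 36 - 72 = -34)
r + 77*j(4 + 0*(-1), k(6)) = -34 + 77*(-2 - (4 + 0*(-1))) = -34 + 77*(-2 - (4 + 0)) = -34 + 77*(-2 - 1*4) = -34 + 77*(-2 - 4) = -34 + 77*(-6) = -34 - 462 = -496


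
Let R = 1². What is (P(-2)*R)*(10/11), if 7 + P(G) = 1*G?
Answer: -90/11 ≈ -8.1818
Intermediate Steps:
P(G) = -7 + G (P(G) = -7 + 1*G = -7 + G)
R = 1
(P(-2)*R)*(10/11) = ((-7 - 2)*1)*(10/11) = (-9*1)*(10*(1/11)) = -9*10/11 = -90/11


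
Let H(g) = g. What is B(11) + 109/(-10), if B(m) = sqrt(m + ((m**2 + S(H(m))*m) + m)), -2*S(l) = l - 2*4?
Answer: -109/10 + sqrt(506)/2 ≈ 0.34722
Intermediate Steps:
S(l) = 4 - l/2 (S(l) = -(l - 2*4)/2 = -(l - 8)/2 = -(-8 + l)/2 = 4 - l/2)
B(m) = sqrt(m**2 + 2*m + m*(4 - m/2)) (B(m) = sqrt(m + ((m**2 + (4 - m/2)*m) + m)) = sqrt(m + ((m**2 + m*(4 - m/2)) + m)) = sqrt(m + (m + m**2 + m*(4 - m/2))) = sqrt(m**2 + 2*m + m*(4 - m/2)))
B(11) + 109/(-10) = sqrt(2)*sqrt(11*(12 + 11))/2 + 109/(-10) = sqrt(2)*sqrt(11*23)/2 + 109*(-1/10) = sqrt(2)*sqrt(253)/2 - 109/10 = sqrt(506)/2 - 109/10 = -109/10 + sqrt(506)/2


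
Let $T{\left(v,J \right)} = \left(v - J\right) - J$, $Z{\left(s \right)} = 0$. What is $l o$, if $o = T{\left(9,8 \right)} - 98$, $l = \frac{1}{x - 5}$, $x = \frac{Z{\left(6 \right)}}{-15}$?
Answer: $21$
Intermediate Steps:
$x = 0$ ($x = \frac{0}{-15} = 0 \left(- \frac{1}{15}\right) = 0$)
$T{\left(v,J \right)} = v - 2 J$
$l = - \frac{1}{5}$ ($l = \frac{1}{0 - 5} = \frac{1}{-5} = - \frac{1}{5} \approx -0.2$)
$o = -105$ ($o = \left(9 - 16\right) - 98 = -7 - 98 = -105$)
$l o = \left(- \frac{1}{5}\right) \left(-105\right) = 21$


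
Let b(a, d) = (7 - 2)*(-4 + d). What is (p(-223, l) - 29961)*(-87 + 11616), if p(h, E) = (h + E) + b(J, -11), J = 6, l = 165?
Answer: -346953726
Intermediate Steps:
b(a, d) = -20 + 5*d (b(a, d) = 5*(-4 + d) = -20 + 5*d)
p(h, E) = -75 + E + h (p(h, E) = (h + E) + (-20 + 5*(-11)) = (E + h) + (-20 - 55) = (E + h) - 75 = -75 + E + h)
(p(-223, l) - 29961)*(-87 + 11616) = ((-75 + 165 - 223) - 29961)*(-87 + 11616) = (-133 - 29961)*11529 = -30094*11529 = -346953726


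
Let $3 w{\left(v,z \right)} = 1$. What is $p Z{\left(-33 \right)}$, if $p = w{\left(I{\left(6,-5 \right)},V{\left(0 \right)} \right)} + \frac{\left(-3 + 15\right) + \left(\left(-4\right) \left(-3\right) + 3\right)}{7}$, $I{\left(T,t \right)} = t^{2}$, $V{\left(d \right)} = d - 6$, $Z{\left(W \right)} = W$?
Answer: $- \frac{968}{7} \approx -138.29$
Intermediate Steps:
$V{\left(d \right)} = -6 + d$ ($V{\left(d \right)} = d - 6 = -6 + d$)
$w{\left(v,z \right)} = \frac{1}{3}$ ($w{\left(v,z \right)} = \frac{1}{3} \cdot 1 = \frac{1}{3}$)
$p = \frac{88}{21}$ ($p = \frac{1}{3} + \frac{\left(-3 + 15\right) + \left(\left(-4\right) \left(-3\right) + 3\right)}{7} = \frac{1}{3} + \left(12 + \left(12 + 3\right)\right) \frac{1}{7} = \frac{1}{3} + \left(12 + 15\right) \frac{1}{7} = \frac{1}{3} + 27 \cdot \frac{1}{7} = \frac{1}{3} + \frac{27}{7} = \frac{88}{21} \approx 4.1905$)
$p Z{\left(-33 \right)} = \frac{88}{21} \left(-33\right) = - \frac{968}{7}$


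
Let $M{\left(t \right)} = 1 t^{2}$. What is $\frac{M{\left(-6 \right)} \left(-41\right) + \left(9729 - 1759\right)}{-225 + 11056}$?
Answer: $\frac{6494}{10831} \approx 0.59958$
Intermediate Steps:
$M{\left(t \right)} = t^{2}$
$\frac{M{\left(-6 \right)} \left(-41\right) + \left(9729 - 1759\right)}{-225 + 11056} = \frac{\left(-6\right)^{2} \left(-41\right) + \left(9729 - 1759\right)}{-225 + 11056} = \frac{36 \left(-41\right) + \left(9729 - 1759\right)}{10831} = \left(-1476 + 7970\right) \frac{1}{10831} = 6494 \cdot \frac{1}{10831} = \frac{6494}{10831}$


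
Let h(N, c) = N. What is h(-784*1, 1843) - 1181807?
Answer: -1182591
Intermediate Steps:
h(-784*1, 1843) - 1181807 = -784*1 - 1181807 = -784 - 1181807 = -1182591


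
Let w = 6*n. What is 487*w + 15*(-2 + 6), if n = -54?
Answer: -157728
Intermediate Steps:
w = -324 (w = 6*(-54) = -324)
487*w + 15*(-2 + 6) = 487*(-324) + 15*(-2 + 6) = -157788 + 15*4 = -157788 + 60 = -157728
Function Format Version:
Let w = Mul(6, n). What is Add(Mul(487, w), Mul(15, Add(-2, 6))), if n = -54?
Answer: -157728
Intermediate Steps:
w = -324 (w = Mul(6, -54) = -324)
Add(Mul(487, w), Mul(15, Add(-2, 6))) = Add(Mul(487, -324), Mul(15, Add(-2, 6))) = Add(-157788, Mul(15, 4)) = Add(-157788, 60) = -157728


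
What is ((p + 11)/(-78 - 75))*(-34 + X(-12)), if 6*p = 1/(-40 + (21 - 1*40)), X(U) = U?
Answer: 5267/1593 ≈ 3.3063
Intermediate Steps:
p = -1/354 (p = 1/(6*(-40 + (21 - 1*40))) = 1/(6*(-40 + (21 - 40))) = 1/(6*(-40 - 19)) = (⅙)/(-59) = (⅙)*(-1/59) = -1/354 ≈ -0.0028249)
((p + 11)/(-78 - 75))*(-34 + X(-12)) = ((-1/354 + 11)/(-78 - 75))*(-34 - 12) = ((3893/354)/(-153))*(-46) = ((3893/354)*(-1/153))*(-46) = -229/3186*(-46) = 5267/1593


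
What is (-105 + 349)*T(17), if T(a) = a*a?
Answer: 70516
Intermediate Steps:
T(a) = a**2
(-105 + 349)*T(17) = (-105 + 349)*17**2 = 244*289 = 70516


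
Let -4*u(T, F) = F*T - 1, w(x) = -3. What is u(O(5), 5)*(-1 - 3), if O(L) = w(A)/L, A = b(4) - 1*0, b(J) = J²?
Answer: -4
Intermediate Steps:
A = 16 (A = 4² - 1*0 = 16 + 0 = 16)
O(L) = -3/L
u(T, F) = ¼ - F*T/4 (u(T, F) = -(F*T - 1)/4 = -(-1 + F*T)/4 = ¼ - F*T/4)
u(O(5), 5)*(-1 - 3) = (¼ - ¼*5*(-3/5))*(-1 - 3) = (¼ - ¼*5*(-3*⅕))*(-4) = (¼ - ¼*5*(-⅗))*(-4) = (¼ + ¾)*(-4) = 1*(-4) = -4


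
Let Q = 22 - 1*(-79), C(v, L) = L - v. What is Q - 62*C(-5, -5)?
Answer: 101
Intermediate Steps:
Q = 101 (Q = 22 + 79 = 101)
Q - 62*C(-5, -5) = 101 - 62*(-5 - 1*(-5)) = 101 - 62*(-5 + 5) = 101 - 62*0 = 101 + 0 = 101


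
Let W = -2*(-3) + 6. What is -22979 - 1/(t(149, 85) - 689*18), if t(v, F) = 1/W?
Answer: -3419803705/148823 ≈ -22979.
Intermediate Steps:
W = 12 (W = 6 + 6 = 12)
t(v, F) = 1/12
-22979 - 1/(t(149, 85) - 689*18) = -22979 - 1/(1/12 - 689*18) = -22979 - 1/(1/12 - 12402) = -22979 - 1/(-148823/12) = -22979 - 1*(-12/148823) = -22979 + 12/148823 = -3419803705/148823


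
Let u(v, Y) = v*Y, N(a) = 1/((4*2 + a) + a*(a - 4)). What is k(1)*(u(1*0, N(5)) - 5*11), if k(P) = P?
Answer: -55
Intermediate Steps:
N(a) = 1/(8 + a + a*(-4 + a)) (N(a) = 1/((8 + a) + a*(-4 + a)) = 1/(8 + a + a*(-4 + a)))
u(v, Y) = Y*v
k(1)*(u(1*0, N(5)) - 5*11) = 1*((1*0)/(8 + 5**2 - 3*5) - 5*11) = 1*(0/(8 + 25 - 15) - 55) = 1*(0/18 - 55) = 1*((1/18)*0 - 55) = 1*(0 - 55) = 1*(-55) = -55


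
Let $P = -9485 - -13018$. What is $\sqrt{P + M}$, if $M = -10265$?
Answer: $6 i \sqrt{187} \approx 82.049 i$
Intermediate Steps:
$P = 3533$ ($P = -9485 + 13018 = 3533$)
$\sqrt{P + M} = \sqrt{3533 - 10265} = \sqrt{-6732} = 6 i \sqrt{187}$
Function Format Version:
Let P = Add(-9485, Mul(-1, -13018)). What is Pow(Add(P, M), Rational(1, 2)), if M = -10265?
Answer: Mul(6, I, Pow(187, Rational(1, 2))) ≈ Mul(82.049, I)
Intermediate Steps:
P = 3533 (P = Add(-9485, 13018) = 3533)
Pow(Add(P, M), Rational(1, 2)) = Pow(Add(3533, -10265), Rational(1, 2)) = Pow(-6732, Rational(1, 2)) = Mul(6, I, Pow(187, Rational(1, 2)))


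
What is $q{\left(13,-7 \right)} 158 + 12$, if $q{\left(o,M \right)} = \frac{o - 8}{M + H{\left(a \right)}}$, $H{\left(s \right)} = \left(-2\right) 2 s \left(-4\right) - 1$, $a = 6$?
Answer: $\frac{923}{44} \approx 20.977$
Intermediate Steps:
$H{\left(s \right)} = -1 + 16 s$ ($H{\left(s \right)} = - 4 s \left(-4\right) - 1 = 16 s - 1 = -1 + 16 s$)
$q{\left(o,M \right)} = \frac{-8 + o}{95 + M}$ ($q{\left(o,M \right)} = \frac{o - 8}{M + \left(-1 + 16 \cdot 6\right)} = \frac{-8 + o}{M + \left(-1 + 96\right)} = \frac{-8 + o}{M + 95} = \frac{-8 + o}{95 + M}$)
$q{\left(13,-7 \right)} 158 + 12 = \frac{-8 + 13}{95 - 7} \cdot 158 + 12 = \frac{1}{88} \cdot 5 \cdot 158 + 12 = \frac{5}{88} \cdot 158 + 12 = \frac{395}{44} + 12 = \frac{923}{44}$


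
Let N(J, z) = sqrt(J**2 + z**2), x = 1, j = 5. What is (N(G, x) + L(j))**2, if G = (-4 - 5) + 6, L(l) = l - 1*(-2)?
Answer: (7 + sqrt(10))**2 ≈ 103.27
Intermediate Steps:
L(l) = 2 + l (L(l) = l + 2 = 2 + l)
G = -3 (G = -9 + 6 = -3)
(N(G, x) + L(j))**2 = (sqrt((-3)**2 + 1**2) + (2 + 5))**2 = (sqrt(9 + 1) + 7)**2 = (sqrt(10) + 7)**2 = (7 + sqrt(10))**2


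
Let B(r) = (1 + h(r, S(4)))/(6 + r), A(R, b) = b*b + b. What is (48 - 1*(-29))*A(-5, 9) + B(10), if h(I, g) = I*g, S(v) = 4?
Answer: 110921/16 ≈ 6932.6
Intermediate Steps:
A(R, b) = b + b² (A(R, b) = b² + b = b + b²)
B(r) = (1 + 4*r)/(6 + r) (B(r) = (1 + r*4)/(6 + r) = (1 + 4*r)/(6 + r))
(48 - 1*(-29))*A(-5, 9) + B(10) = (48 - 1*(-29))*(9*(1 + 9)) + (1 + 4*10)/(6 + 10) = (48 + 29)*(9*10) + (1 + 40)/16 = 77*90 + (1/16)*41 = 6930 + 41/16 = 110921/16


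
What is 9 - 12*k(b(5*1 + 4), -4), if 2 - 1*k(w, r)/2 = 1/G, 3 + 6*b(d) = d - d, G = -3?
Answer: -47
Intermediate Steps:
b(d) = -1/2 (b(d) = -1/2 + (d - d)/6 = -1/2 + (1/6)*0 = -1/2 + 0 = -1/2)
k(w, r) = 14/3 (k(w, r) = 4 - 2/(-3) = 4 - 2*(-1/3) = 4 + 2/3 = 14/3)
9 - 12*k(b(5*1 + 4), -4) = 9 - 12*14/3 = 9 - 56 = -47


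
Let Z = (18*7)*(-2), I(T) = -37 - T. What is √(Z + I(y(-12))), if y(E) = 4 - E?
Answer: I*√305 ≈ 17.464*I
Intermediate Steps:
Z = -252 (Z = 126*(-2) = -252)
√(Z + I(y(-12))) = √(-252 + (-37 - (4 - 1*(-12)))) = √(-252 + (-37 - (4 + 12))) = √(-252 + (-37 - 1*16)) = √(-252 + (-37 - 16)) = √(-252 - 53) = √(-305) = I*√305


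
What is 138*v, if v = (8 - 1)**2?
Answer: 6762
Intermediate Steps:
v = 49 (v = 7**2 = 49)
138*v = 138*49 = 6762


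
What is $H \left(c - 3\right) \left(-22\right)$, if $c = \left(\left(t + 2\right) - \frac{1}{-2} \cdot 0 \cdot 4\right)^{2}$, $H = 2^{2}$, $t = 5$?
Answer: $-4048$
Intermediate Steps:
$H = 4$
$c = 49$ ($c = \left(\left(5 + 2\right) - \frac{1}{-2} \cdot 0 \cdot 4\right)^{2} = \left(7 - \left(- \frac{1}{2}\right) 0 \cdot 4\right)^{2} = \left(7 - 0 \cdot 4\right)^{2} = \left(7 - 0\right)^{2} = \left(7 + 0\right)^{2} = 7^{2} = 49$)
$H \left(c - 3\right) \left(-22\right) = 4 \left(49 - 3\right) \left(-22\right) = 4 \cdot 46 \left(-22\right) = 184 \left(-22\right) = -4048$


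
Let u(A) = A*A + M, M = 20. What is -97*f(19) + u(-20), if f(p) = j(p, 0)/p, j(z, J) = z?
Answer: 323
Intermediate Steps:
f(p) = 1 (f(p) = p/p = 1)
u(A) = 20 + A² (u(A) = A*A + 20 = A² + 20 = 20 + A²)
-97*f(19) + u(-20) = -97*1 + (20 + (-20)²) = -97 + (20 + 400) = -97 + 420 = 323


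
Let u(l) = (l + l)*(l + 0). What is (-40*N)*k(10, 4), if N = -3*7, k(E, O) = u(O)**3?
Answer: 27525120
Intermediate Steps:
u(l) = 2*l**2 (u(l) = (2*l)*l = 2*l**2)
k(E, O) = 8*O**6 (k(E, O) = (2*O**2)**3 = 8*O**6)
N = -21
(-40*N)*k(10, 4) = (-40*(-21))*(8*4**6) = 840*(8*4096) = 840*32768 = 27525120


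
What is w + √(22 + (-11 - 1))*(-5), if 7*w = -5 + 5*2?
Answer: 5/7 - 5*√10 ≈ -15.097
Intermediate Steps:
w = 5/7 (w = (-5 + 5*2)/7 = (-5 + 10)/7 = (⅐)*5 = 5/7 ≈ 0.71429)
w + √(22 + (-11 - 1))*(-5) = 5/7 + √(22 + (-11 - 1))*(-5) = 5/7 + √(22 - 12)*(-5) = 5/7 + √10*(-5) = 5/7 - 5*√10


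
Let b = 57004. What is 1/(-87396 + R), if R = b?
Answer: -1/30392 ≈ -3.2903e-5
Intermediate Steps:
R = 57004
1/(-87396 + R) = 1/(-87396 + 57004) = 1/(-30392) = -1/30392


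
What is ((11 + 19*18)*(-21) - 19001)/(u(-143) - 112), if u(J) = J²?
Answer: -26414/20337 ≈ -1.2988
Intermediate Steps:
((11 + 19*18)*(-21) - 19001)/(u(-143) - 112) = ((11 + 19*18)*(-21) - 19001)/((-143)² - 112) = ((11 + 342)*(-21) - 19001)/(20449 - 112) = (353*(-21) - 19001)/20337 = (-7413 - 19001)*(1/20337) = -26414*1/20337 = -26414/20337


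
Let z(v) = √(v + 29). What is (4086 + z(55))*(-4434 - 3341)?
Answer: -31768650 - 15550*√21 ≈ -3.1840e+7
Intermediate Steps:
z(v) = √(29 + v)
(4086 + z(55))*(-4434 - 3341) = (4086 + √(29 + 55))*(-4434 - 3341) = (4086 + √84)*(-7775) = (4086 + 2*√21)*(-7775) = -31768650 - 15550*√21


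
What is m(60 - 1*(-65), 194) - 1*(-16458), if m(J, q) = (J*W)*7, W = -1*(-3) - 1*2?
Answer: 17333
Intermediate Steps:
W = 1 (W = 3 - 2 = 1)
m(J, q) = 7*J (m(J, q) = (J*1)*7 = J*7 = 7*J)
m(60 - 1*(-65), 194) - 1*(-16458) = 7*(60 - 1*(-65)) - 1*(-16458) = 7*(60 + 65) + 16458 = 7*125 + 16458 = 875 + 16458 = 17333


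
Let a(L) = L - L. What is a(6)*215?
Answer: 0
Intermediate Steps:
a(L) = 0
a(6)*215 = 0*215 = 0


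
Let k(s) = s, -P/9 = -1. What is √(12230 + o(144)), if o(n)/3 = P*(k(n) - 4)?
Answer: √16010 ≈ 126.53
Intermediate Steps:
P = 9 (P = -9*(-1) = 9)
o(n) = -108 + 27*n (o(n) = 3*(9*(n - 4)) = 3*(9*(-4 + n)) = 3*(-36 + 9*n) = -108 + 27*n)
√(12230 + o(144)) = √(12230 + (-108 + 27*144)) = √(12230 + (-108 + 3888)) = √(12230 + 3780) = √16010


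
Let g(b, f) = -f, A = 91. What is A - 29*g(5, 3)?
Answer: 178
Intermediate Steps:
A - 29*g(5, 3) = 91 - (-29)*3 = 91 - 29*(-3) = 91 + 87 = 178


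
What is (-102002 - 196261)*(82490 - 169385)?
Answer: 25917563385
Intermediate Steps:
(-102002 - 196261)*(82490 - 169385) = -298263*(-86895) = 25917563385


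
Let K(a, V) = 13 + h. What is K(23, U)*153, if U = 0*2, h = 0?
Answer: 1989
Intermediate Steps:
U = 0
K(a, V) = 13 (K(a, V) = 13 + 0 = 13)
K(23, U)*153 = 13*153 = 1989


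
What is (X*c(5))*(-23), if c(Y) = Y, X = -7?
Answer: 805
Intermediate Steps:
(X*c(5))*(-23) = -7*5*(-23) = -35*(-23) = 805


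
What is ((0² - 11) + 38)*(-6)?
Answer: -162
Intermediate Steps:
((0² - 11) + 38)*(-6) = ((0 - 11) + 38)*(-6) = (-11 + 38)*(-6) = 27*(-6) = -162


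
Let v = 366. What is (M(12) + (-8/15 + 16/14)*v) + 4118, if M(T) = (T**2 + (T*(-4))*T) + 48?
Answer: 138498/35 ≈ 3957.1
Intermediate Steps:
M(T) = 48 - 3*T**2 (M(T) = (T**2 + (-4*T)*T) + 48 = (T**2 - 4*T**2) + 48 = -3*T**2 + 48 = 48 - 3*T**2)
(M(12) + (-8/15 + 16/14)*v) + 4118 = ((48 - 3*12**2) + (-8/15 + 16/14)*366) + 4118 = ((48 - 3*144) + (-8*1/15 + 16*(1/14))*366) + 4118 = ((48 - 432) + (-8/15 + 8/7)*366) + 4118 = (-384 + (64/105)*366) + 4118 = (-384 + 7808/35) + 4118 = -5632/35 + 4118 = 138498/35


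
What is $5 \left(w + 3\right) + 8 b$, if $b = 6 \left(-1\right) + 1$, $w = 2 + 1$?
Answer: $-10$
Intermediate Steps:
$w = 3$
$b = -5$ ($b = -6 + 1 = -5$)
$5 \left(w + 3\right) + 8 b = 5 \left(3 + 3\right) + 8 \left(-5\right) = 5 \cdot 6 - 40 = 30 - 40 = -10$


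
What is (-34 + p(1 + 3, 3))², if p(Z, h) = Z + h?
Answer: 729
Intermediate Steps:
(-34 + p(1 + 3, 3))² = (-34 + ((1 + 3) + 3))² = (-34 + (4 + 3))² = (-34 + 7)² = (-27)² = 729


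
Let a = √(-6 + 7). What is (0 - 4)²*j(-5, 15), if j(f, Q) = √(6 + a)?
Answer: 16*√7 ≈ 42.332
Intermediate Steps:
a = 1 (a = √1 = 1)
j(f, Q) = √7 (j(f, Q) = √(6 + 1) = √7)
(0 - 4)²*j(-5, 15) = (0 - 4)²*√7 = (-4)²*√7 = 16*√7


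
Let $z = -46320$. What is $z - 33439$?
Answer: $-79759$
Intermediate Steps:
$z - 33439 = -46320 - 33439 = -79759$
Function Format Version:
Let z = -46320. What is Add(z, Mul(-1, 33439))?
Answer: -79759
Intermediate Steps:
Add(z, Mul(-1, 33439)) = Add(-46320, Mul(-1, 33439)) = Add(-46320, -33439) = -79759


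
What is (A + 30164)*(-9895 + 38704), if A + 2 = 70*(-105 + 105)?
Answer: 868937058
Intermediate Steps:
A = -2 (A = -2 + 70*(-105 + 105) = -2 + 70*0 = -2 + 0 = -2)
(A + 30164)*(-9895 + 38704) = (-2 + 30164)*(-9895 + 38704) = 30162*28809 = 868937058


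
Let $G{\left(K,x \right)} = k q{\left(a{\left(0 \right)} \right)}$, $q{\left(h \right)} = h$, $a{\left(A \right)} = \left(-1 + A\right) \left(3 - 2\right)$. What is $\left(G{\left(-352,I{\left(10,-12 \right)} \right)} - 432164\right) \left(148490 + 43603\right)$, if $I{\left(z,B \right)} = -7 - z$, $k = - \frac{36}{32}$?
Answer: $- \frac{664123705179}{8} \approx -8.3015 \cdot 10^{10}$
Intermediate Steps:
$k = - \frac{9}{8}$ ($k = \left(-36\right) \frac{1}{32} = - \frac{9}{8} \approx -1.125$)
$a{\left(A \right)} = -1 + A$ ($a{\left(A \right)} = \left(-1 + A\right) 1 = -1 + A$)
$G{\left(K,x \right)} = \frac{9}{8}$ ($G{\left(K,x \right)} = - \frac{9 \left(-1 + 0\right)}{8} = \left(- \frac{9}{8}\right) \left(-1\right) = \frac{9}{8}$)
$\left(G{\left(-352,I{\left(10,-12 \right)} \right)} - 432164\right) \left(148490 + 43603\right) = \left(\frac{9}{8} - 432164\right) \left(148490 + 43603\right) = \left(- \frac{3457303}{8}\right) 192093 = - \frac{664123705179}{8}$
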